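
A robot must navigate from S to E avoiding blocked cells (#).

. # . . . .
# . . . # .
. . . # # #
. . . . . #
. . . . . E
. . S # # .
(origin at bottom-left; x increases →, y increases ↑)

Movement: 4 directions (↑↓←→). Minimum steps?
4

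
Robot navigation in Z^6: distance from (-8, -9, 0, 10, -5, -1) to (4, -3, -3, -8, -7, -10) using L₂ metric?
24.454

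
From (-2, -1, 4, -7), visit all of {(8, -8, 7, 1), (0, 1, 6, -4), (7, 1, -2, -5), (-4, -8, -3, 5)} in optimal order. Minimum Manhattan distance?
76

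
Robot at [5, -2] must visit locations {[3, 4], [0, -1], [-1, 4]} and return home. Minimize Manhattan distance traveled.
24
(one optimal route: (5, -2) → (3, 4) → (-1, 4) → (0, -1) → (5, -2))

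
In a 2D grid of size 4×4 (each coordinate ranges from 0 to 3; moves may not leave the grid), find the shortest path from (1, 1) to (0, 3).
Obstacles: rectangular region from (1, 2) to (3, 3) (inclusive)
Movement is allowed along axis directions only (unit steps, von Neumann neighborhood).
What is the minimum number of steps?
3
(one shortest path: (1, 1) → (0, 1) → (0, 2) → (0, 3))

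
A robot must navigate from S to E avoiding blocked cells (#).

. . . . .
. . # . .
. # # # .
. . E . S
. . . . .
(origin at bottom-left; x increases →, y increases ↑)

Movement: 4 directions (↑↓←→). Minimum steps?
2
(one shortest path: (4, 1) → (3, 1) → (2, 1))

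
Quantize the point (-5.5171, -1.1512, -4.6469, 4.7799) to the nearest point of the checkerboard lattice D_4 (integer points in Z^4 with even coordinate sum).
(-5, -1, -5, 5)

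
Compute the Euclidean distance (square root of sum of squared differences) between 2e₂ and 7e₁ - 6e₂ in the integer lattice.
10.6301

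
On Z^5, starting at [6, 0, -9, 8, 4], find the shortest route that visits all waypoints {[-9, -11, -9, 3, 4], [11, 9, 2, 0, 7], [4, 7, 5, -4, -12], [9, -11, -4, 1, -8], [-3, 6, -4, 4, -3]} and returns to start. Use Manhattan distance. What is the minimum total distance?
210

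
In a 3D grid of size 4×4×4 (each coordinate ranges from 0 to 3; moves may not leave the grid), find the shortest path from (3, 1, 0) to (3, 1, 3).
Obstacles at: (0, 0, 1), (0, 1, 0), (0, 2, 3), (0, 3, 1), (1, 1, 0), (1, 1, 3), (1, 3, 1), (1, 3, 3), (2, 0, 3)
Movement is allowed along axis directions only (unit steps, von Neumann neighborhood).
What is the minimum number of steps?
3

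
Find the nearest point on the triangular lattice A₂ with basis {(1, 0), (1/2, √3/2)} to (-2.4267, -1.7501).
(-2, -1.732)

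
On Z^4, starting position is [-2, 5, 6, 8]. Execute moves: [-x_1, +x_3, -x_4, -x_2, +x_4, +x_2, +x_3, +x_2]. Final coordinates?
(-3, 6, 8, 8)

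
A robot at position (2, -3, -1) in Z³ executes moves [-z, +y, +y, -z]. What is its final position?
(2, -1, -3)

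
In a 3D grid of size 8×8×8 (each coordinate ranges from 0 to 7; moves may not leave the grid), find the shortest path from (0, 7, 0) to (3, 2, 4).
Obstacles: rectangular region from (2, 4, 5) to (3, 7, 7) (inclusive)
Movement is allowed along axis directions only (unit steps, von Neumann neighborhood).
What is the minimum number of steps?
12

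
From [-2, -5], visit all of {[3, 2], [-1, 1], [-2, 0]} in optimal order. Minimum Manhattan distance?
12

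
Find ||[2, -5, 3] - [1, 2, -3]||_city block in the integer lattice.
14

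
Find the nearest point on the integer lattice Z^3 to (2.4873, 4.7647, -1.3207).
(2, 5, -1)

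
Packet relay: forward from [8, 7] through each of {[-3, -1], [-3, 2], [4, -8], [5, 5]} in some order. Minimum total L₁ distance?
33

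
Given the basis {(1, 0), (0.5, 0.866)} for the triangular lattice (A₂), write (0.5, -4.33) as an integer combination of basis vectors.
3b₁ - 5b₂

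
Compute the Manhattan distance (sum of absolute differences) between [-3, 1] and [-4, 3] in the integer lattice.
3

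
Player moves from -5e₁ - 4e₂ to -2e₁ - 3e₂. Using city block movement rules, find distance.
4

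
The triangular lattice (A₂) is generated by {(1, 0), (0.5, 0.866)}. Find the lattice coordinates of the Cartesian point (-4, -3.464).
-2b₁ - 4b₂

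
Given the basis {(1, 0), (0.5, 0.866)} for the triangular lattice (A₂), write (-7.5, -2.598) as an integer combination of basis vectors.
-6b₁ - 3b₂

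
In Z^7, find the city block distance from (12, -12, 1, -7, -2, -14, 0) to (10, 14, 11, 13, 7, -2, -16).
95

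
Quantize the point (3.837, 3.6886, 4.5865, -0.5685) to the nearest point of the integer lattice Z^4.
(4, 4, 5, -1)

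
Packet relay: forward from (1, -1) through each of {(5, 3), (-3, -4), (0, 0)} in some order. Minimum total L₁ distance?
22
(one optimal route: (1, -1) → (-3, -4) → (0, 0) → (5, 3))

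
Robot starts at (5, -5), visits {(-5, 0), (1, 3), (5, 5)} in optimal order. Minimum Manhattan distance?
25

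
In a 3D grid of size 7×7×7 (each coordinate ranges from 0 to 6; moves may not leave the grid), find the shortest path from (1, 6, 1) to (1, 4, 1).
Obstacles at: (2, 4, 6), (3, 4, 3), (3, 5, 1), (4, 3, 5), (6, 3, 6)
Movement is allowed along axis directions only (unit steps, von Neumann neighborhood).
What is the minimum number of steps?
2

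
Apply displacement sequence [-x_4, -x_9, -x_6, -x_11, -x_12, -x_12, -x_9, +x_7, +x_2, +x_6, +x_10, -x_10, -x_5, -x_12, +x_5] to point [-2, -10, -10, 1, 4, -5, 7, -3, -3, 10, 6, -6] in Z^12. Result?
(-2, -9, -10, 0, 4, -5, 8, -3, -5, 10, 5, -9)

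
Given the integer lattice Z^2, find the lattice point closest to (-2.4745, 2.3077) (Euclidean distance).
(-2, 2)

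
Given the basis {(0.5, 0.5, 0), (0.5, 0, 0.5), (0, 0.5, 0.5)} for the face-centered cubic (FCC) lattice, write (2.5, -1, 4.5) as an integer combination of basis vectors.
-3b₁ + 8b₂ + b₃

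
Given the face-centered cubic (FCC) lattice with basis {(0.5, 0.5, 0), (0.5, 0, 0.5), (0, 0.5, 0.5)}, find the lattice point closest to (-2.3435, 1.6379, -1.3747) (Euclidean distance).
(-2, 1.5, -1.5)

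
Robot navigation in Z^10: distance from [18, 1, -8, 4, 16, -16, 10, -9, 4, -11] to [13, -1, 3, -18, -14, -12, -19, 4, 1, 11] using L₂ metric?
55.254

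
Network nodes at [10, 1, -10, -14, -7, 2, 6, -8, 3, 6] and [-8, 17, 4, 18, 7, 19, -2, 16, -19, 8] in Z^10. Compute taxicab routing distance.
167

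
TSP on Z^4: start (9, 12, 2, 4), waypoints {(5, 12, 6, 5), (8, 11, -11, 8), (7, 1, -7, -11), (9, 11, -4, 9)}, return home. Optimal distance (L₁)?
106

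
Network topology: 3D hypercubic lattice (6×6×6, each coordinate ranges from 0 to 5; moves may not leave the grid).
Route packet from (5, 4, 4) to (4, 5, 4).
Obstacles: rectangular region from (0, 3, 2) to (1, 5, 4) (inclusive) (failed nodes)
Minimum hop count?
2
(one shortest path: (5, 4, 4) → (4, 4, 4) → (4, 5, 4))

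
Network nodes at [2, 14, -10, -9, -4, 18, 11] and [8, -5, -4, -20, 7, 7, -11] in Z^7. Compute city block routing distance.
86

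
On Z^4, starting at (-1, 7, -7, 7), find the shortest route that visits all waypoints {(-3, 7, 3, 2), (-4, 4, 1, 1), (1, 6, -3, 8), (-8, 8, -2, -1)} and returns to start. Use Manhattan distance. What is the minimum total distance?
66
(one optimal route: (-1, 7, -7, 7) → (-3, 7, 3, 2) → (-4, 4, 1, 1) → (-8, 8, -2, -1) → (1, 6, -3, 8) → (-1, 7, -7, 7))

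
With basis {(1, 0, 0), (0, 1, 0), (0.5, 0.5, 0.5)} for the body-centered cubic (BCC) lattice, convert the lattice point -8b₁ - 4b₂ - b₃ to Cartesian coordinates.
(-8.5, -4.5, -0.5)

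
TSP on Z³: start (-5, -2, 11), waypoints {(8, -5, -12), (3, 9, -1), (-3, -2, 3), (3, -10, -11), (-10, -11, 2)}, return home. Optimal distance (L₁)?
122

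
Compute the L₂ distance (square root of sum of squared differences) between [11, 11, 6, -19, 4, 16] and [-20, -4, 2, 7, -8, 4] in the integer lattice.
46.5403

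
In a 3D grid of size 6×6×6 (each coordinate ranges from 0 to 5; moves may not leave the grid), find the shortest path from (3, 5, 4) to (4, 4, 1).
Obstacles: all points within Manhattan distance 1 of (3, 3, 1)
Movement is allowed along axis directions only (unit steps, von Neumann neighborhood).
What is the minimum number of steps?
5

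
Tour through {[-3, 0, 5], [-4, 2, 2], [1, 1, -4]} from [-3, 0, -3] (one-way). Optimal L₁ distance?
24
(one optimal route: (-3, 0, -3) → (1, 1, -4) → (-4, 2, 2) → (-3, 0, 5))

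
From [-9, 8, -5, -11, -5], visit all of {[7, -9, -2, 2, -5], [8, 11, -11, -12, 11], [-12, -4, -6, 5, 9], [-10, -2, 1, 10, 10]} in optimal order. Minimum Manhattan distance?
165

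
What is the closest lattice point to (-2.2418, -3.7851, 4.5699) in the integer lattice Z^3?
(-2, -4, 5)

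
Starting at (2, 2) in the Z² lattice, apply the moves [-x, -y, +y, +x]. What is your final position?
(2, 2)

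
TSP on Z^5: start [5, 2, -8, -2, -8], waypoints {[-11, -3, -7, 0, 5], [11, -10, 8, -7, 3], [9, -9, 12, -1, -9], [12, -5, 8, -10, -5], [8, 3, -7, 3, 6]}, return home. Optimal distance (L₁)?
184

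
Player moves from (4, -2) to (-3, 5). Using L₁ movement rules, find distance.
14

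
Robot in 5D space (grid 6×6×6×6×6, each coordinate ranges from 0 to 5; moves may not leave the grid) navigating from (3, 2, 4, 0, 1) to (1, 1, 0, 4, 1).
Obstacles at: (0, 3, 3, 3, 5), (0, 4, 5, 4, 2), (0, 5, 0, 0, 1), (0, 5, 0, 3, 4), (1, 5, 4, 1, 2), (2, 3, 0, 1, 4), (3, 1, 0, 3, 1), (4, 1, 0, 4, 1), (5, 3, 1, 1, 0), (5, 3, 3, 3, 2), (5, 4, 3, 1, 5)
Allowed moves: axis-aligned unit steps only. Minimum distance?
11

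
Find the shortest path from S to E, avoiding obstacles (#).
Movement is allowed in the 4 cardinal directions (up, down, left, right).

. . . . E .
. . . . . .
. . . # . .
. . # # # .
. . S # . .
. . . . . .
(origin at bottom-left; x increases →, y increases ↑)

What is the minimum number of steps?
8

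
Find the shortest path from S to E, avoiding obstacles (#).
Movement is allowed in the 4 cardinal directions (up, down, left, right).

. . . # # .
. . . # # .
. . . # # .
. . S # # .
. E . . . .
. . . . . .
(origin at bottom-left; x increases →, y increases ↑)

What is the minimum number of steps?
2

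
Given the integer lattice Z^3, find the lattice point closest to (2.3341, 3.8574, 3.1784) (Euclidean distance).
(2, 4, 3)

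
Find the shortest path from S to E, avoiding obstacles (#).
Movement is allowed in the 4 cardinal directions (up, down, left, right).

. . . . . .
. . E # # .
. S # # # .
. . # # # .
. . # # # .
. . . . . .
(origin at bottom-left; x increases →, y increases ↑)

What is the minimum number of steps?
2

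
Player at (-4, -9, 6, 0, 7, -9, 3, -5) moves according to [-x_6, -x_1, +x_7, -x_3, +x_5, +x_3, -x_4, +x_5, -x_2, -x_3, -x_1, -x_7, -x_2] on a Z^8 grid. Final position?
(-6, -11, 5, -1, 9, -10, 3, -5)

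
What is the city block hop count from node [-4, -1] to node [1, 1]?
7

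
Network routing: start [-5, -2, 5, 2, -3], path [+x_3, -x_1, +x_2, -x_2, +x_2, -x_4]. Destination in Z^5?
(-6, -1, 6, 1, -3)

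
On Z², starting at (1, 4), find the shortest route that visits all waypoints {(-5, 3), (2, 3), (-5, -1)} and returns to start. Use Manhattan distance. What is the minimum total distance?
24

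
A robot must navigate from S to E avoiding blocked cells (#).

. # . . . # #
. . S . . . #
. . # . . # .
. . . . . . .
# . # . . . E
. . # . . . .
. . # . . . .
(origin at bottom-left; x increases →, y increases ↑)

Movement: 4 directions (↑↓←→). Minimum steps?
7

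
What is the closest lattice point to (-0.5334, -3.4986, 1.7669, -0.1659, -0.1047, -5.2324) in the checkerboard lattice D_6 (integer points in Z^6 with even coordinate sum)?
(-1, -4, 2, 0, 0, -5)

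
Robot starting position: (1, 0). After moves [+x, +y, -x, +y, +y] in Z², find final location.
(1, 3)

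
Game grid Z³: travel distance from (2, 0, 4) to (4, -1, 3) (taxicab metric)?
4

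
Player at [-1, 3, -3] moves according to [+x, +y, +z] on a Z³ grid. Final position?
(0, 4, -2)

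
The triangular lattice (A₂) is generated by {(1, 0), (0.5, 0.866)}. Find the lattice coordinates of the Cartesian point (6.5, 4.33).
4b₁ + 5b₂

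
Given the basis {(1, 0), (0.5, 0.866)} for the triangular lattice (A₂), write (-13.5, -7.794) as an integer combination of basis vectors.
-9b₁ - 9b₂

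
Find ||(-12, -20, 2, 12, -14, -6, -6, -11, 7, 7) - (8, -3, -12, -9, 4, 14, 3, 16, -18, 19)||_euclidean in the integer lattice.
60.2412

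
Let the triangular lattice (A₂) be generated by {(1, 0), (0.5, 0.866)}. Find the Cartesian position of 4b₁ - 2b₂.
(3, -1.732)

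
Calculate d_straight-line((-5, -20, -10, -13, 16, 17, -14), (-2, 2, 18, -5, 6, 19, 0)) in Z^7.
40.5093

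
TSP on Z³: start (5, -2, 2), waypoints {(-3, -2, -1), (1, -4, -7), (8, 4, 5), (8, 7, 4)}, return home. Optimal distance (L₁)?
68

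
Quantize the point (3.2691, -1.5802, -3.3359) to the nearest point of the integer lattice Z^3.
(3, -2, -3)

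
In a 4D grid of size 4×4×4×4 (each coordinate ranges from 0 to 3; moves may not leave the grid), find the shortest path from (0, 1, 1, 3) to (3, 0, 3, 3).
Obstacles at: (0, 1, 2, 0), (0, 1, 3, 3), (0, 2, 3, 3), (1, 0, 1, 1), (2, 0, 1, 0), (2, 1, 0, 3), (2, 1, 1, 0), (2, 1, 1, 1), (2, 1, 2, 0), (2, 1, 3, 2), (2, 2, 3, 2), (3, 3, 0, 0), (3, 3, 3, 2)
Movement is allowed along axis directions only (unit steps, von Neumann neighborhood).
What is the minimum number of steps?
6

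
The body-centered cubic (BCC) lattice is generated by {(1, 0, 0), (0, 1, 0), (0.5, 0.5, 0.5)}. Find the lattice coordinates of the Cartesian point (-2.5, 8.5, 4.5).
-7b₁ + 4b₂ + 9b₃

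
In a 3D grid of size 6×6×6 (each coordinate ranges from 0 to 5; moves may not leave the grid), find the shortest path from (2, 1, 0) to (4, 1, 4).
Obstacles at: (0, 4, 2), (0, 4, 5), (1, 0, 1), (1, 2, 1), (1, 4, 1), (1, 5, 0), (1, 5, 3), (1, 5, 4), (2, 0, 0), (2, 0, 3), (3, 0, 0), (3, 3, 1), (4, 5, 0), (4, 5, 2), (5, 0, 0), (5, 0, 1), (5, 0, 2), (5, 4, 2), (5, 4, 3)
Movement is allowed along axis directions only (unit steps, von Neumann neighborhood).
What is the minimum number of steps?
6
(one shortest path: (2, 1, 0) → (3, 1, 0) → (4, 1, 0) → (4, 1, 1) → (4, 1, 2) → (4, 1, 3) → (4, 1, 4))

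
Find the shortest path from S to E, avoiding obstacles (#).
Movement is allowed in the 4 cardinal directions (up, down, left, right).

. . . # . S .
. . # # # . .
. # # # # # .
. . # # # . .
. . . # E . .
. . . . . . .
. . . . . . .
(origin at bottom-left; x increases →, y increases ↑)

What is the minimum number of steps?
7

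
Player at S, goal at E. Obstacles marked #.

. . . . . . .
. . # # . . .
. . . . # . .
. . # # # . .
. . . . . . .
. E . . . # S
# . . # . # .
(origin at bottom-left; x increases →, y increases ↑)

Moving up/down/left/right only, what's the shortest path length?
7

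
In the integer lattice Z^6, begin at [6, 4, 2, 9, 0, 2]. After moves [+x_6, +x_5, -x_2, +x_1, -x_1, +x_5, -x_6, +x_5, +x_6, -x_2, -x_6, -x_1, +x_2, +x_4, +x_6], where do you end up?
(5, 3, 2, 10, 3, 3)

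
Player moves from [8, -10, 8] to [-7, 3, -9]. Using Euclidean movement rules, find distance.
26.1343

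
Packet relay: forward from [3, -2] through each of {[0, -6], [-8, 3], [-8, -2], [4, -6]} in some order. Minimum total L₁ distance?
26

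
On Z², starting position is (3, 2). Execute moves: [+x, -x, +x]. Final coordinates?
(4, 2)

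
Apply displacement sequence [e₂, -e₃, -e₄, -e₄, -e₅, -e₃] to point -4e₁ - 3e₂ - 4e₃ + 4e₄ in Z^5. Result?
(-4, -2, -6, 2, -1)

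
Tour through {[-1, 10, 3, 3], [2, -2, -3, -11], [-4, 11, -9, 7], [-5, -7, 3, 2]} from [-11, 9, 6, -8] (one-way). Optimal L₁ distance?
109
(one optimal route: (-11, 9, 6, -8) → (2, -2, -3, -11) → (-5, -7, 3, 2) → (-1, 10, 3, 3) → (-4, 11, -9, 7))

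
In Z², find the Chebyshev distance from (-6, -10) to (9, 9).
19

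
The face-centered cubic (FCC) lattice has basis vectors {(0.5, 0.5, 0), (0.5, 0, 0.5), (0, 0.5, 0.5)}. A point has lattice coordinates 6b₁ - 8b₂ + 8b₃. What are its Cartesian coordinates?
(-1, 7, 0)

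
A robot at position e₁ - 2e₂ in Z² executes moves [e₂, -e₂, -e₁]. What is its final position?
(0, -2)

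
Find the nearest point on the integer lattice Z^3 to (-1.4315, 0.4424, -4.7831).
(-1, 0, -5)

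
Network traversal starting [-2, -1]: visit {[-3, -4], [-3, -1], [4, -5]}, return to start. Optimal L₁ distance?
22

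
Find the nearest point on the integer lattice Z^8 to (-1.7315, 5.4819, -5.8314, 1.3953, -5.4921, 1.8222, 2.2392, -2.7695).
(-2, 5, -6, 1, -5, 2, 2, -3)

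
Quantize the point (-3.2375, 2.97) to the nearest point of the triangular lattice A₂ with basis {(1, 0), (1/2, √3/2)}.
(-3.5, 2.598)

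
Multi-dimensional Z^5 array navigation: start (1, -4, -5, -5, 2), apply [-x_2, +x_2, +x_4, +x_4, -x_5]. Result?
(1, -4, -5, -3, 1)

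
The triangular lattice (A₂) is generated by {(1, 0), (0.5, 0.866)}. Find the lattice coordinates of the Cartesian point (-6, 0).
-6b₁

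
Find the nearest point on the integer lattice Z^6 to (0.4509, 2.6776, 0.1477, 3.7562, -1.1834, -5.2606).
(0, 3, 0, 4, -1, -5)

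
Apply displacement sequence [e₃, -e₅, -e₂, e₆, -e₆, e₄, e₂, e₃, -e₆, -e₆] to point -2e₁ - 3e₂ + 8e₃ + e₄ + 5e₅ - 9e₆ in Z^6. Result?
(-2, -3, 10, 2, 4, -11)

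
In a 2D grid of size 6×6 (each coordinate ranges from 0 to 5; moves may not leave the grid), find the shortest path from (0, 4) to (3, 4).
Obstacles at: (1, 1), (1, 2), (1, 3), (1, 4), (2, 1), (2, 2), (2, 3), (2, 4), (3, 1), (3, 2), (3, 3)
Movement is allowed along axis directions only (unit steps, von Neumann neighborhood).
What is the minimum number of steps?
5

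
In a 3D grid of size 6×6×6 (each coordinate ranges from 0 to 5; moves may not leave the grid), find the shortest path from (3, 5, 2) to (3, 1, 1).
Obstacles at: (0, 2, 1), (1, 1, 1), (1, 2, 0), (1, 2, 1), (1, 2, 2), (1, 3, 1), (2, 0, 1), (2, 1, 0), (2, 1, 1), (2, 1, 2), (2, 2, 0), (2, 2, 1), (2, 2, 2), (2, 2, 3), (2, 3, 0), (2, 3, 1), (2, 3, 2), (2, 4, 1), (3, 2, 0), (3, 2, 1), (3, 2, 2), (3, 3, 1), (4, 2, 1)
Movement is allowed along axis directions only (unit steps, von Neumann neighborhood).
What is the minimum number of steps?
7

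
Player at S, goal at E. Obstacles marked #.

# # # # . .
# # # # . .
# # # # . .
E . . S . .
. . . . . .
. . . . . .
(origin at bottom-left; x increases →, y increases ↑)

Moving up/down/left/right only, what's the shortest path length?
3
(one shortest path: (3, 2) → (2, 2) → (1, 2) → (0, 2))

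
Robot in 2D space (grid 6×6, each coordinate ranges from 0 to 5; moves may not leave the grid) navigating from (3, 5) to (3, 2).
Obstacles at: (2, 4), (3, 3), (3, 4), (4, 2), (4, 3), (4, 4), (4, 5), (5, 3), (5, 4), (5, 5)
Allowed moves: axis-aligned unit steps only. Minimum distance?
7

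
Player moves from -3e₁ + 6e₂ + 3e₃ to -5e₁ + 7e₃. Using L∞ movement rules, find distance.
6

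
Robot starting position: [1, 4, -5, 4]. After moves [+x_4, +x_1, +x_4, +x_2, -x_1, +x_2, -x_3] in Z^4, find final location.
(1, 6, -6, 6)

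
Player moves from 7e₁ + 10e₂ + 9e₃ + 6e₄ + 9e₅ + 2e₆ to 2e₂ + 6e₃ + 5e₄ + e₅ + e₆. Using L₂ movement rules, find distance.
13.7113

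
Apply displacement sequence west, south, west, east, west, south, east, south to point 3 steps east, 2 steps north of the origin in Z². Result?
(2, -1)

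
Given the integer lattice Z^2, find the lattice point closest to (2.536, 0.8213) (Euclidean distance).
(3, 1)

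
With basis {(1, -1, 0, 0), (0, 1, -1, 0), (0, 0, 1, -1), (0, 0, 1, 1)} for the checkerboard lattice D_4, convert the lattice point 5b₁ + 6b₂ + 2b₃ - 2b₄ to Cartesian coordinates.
(5, 1, -6, -4)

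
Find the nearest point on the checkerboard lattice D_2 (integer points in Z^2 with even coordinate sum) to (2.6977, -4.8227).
(3, -5)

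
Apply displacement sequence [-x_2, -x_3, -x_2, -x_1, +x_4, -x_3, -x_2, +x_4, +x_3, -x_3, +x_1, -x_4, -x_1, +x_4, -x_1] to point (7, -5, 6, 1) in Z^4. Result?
(5, -8, 4, 3)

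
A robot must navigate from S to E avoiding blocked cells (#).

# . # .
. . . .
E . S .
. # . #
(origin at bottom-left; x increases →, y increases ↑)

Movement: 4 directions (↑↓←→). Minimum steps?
2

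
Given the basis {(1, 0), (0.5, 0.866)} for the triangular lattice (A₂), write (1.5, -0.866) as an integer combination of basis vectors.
2b₁ - b₂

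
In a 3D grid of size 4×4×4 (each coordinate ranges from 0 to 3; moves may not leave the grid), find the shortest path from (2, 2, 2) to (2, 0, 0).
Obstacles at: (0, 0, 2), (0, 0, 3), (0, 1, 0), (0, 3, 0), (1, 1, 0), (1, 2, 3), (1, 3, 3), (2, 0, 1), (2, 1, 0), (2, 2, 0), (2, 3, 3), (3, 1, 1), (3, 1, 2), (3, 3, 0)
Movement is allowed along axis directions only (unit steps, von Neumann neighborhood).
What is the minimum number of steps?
6
(one shortest path: (2, 2, 2) → (1, 2, 2) → (1, 1, 2) → (1, 0, 2) → (1, 0, 1) → (1, 0, 0) → (2, 0, 0))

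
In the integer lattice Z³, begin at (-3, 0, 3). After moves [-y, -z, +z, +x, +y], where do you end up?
(-2, 0, 3)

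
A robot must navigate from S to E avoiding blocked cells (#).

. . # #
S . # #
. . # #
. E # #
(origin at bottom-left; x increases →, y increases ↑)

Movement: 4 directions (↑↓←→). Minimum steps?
3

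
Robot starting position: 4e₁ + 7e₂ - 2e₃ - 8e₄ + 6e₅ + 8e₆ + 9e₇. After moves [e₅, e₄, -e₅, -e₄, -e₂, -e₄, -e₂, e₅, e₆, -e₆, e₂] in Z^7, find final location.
(4, 6, -2, -9, 7, 8, 9)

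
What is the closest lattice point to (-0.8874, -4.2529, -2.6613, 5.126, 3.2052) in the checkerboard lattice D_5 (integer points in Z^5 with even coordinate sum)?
(-1, -4, -3, 5, 3)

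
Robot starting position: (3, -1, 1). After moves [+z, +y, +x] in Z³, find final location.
(4, 0, 2)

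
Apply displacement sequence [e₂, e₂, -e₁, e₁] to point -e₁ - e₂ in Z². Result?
(-1, 1)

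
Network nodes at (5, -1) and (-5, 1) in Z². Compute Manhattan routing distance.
12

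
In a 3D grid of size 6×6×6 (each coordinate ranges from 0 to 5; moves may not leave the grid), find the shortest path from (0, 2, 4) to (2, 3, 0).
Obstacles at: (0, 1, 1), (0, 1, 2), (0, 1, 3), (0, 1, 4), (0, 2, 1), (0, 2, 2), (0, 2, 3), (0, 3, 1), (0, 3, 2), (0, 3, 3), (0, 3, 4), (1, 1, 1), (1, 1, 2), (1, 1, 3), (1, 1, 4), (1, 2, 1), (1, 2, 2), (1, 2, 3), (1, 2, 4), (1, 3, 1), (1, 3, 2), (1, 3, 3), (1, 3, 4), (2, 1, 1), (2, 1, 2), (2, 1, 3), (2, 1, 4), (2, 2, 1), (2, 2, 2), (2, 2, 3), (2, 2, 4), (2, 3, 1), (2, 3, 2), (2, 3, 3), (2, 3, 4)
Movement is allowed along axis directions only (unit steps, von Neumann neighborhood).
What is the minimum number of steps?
11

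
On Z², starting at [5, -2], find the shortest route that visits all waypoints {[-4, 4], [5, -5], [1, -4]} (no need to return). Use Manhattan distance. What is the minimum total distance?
21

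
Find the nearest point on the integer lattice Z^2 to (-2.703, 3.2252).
(-3, 3)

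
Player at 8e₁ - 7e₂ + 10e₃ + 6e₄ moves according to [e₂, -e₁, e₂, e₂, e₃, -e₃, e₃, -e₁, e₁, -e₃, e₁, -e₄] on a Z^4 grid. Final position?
(8, -4, 10, 5)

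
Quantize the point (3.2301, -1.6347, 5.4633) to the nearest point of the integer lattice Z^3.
(3, -2, 5)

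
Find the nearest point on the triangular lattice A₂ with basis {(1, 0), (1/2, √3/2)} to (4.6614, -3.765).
(5, -3.464)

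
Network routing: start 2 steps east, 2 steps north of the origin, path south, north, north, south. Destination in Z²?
(2, 2)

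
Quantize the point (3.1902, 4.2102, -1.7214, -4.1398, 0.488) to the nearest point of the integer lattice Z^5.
(3, 4, -2, -4, 0)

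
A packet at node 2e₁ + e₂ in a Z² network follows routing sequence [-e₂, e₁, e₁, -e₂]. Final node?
(4, -1)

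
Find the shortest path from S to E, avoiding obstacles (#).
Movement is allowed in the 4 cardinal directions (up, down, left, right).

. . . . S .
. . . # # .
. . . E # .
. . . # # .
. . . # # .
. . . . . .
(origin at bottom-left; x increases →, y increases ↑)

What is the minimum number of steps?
5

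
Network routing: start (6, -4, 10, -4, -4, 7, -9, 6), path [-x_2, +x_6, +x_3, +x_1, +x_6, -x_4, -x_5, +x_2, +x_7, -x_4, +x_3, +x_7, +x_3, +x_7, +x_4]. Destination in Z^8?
(7, -4, 13, -5, -5, 9, -6, 6)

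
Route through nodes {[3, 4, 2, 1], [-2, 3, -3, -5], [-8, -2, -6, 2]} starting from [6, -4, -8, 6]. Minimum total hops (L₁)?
60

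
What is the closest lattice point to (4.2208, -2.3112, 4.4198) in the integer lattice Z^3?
(4, -2, 4)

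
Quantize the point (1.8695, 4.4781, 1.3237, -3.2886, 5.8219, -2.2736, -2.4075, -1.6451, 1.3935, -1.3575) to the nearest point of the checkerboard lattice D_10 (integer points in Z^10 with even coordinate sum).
(2, 4, 1, -3, 6, -2, -2, -2, 1, -1)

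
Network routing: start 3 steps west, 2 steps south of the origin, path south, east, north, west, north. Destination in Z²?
(-3, -1)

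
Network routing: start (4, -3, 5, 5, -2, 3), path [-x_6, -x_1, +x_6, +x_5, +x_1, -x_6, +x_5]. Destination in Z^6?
(4, -3, 5, 5, 0, 2)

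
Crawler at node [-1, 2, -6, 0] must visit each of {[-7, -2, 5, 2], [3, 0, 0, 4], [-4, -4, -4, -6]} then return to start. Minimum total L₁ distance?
74
(one optimal route: (-1, 2, -6, 0) → (3, 0, 0, 4) → (-7, -2, 5, 2) → (-4, -4, -4, -6) → (-1, 2, -6, 0))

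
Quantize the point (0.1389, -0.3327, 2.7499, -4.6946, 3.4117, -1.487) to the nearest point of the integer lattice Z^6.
(0, 0, 3, -5, 3, -1)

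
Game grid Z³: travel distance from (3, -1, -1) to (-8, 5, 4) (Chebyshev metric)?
11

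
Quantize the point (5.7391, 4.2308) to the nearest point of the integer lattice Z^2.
(6, 4)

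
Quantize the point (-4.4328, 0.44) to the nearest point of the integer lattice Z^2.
(-4, 0)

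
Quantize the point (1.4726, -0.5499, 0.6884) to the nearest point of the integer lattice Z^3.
(1, -1, 1)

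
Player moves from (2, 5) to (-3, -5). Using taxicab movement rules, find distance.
15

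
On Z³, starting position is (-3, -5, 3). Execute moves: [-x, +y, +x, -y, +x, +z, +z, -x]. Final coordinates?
(-3, -5, 5)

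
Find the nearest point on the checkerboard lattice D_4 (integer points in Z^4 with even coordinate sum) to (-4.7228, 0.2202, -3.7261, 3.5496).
(-5, 0, -4, 3)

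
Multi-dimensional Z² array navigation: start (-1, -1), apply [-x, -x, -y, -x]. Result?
(-4, -2)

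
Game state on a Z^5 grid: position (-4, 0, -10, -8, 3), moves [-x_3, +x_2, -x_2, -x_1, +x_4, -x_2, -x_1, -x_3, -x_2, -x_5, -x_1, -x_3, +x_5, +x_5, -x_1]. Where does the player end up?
(-8, -2, -13, -7, 4)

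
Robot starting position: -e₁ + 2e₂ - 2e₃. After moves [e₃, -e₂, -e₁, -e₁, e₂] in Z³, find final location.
(-3, 2, -1)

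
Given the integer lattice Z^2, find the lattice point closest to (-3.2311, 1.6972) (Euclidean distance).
(-3, 2)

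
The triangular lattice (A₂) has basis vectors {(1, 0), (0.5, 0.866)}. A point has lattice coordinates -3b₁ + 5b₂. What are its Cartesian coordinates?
(-0.5, 4.33)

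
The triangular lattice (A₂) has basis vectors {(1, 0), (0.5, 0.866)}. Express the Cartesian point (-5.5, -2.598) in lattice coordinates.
-4b₁ - 3b₂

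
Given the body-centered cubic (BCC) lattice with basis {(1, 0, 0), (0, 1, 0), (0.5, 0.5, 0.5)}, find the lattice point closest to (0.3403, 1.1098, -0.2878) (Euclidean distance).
(0, 1, 0)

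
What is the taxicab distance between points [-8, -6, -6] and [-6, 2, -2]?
14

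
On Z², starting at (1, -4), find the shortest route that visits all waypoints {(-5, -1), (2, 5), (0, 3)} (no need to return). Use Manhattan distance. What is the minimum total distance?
22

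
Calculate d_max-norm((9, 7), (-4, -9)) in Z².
16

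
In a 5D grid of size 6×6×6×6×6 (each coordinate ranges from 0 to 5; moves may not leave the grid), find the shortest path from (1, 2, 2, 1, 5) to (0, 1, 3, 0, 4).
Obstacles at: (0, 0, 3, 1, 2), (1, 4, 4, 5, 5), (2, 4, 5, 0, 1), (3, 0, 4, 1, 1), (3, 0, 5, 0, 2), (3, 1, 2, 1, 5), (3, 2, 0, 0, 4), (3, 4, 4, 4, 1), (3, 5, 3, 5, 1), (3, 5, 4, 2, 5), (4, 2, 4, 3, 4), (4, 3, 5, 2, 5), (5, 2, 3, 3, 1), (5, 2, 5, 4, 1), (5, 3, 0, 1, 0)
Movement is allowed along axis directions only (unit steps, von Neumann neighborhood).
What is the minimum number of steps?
5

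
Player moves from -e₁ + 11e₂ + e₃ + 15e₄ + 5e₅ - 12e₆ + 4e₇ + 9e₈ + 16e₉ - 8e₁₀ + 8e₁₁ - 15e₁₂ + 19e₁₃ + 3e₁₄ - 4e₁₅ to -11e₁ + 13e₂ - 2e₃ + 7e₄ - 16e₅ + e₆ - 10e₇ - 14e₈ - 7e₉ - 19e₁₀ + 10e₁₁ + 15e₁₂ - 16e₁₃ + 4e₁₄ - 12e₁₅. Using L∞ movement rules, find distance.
35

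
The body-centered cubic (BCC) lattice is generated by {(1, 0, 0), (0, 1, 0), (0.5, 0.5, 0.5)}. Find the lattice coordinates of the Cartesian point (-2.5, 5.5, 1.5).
-4b₁ + 4b₂ + 3b₃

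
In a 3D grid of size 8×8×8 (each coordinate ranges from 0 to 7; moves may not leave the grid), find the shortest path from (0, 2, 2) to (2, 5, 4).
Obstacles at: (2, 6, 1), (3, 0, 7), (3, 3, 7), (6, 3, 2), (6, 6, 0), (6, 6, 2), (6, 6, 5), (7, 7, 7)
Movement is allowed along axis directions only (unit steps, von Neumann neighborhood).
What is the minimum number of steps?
7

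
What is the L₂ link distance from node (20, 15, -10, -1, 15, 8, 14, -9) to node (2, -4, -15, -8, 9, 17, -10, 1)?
39.3954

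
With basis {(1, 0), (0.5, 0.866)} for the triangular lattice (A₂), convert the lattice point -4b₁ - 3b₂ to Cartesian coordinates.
(-5.5, -2.598)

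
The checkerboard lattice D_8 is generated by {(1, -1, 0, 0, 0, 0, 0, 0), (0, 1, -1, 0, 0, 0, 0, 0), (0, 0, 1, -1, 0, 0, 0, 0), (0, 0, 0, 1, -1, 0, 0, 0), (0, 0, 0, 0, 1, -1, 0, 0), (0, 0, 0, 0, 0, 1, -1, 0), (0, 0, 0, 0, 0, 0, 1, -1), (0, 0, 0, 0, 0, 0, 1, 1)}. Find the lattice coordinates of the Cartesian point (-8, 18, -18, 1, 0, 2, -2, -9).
-8b₁ + 10b₂ - 8b₃ - 7b₄ - 7b₅ - 5b₆ + b₇ - 8b₈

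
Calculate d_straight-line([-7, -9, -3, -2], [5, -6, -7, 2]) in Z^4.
13.6015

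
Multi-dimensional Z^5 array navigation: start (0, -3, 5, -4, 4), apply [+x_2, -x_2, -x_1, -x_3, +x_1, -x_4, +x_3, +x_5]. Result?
(0, -3, 5, -5, 5)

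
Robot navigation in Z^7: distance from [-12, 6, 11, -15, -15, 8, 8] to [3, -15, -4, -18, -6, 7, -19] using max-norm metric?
27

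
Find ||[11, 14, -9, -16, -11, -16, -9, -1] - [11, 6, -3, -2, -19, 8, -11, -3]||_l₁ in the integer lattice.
64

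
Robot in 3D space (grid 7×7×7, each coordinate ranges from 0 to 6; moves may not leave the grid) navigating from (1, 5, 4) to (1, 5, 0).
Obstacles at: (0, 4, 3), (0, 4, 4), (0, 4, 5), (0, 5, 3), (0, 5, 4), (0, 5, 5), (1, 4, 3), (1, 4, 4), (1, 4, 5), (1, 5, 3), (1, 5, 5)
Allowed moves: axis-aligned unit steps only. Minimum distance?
6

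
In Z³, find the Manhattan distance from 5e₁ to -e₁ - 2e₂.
8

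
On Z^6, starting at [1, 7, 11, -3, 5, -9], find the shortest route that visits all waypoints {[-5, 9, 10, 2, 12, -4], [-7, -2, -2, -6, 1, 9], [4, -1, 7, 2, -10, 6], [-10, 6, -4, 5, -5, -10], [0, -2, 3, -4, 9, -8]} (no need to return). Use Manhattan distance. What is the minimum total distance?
200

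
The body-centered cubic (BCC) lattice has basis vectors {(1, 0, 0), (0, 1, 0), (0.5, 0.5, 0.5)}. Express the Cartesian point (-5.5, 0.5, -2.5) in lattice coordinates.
-3b₁ + 3b₂ - 5b₃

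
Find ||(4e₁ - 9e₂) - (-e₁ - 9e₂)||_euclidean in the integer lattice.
5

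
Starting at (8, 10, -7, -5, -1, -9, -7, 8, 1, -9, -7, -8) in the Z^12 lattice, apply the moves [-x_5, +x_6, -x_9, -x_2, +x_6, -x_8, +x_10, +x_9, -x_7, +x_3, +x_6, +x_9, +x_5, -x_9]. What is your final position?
(8, 9, -6, -5, -1, -6, -8, 7, 1, -8, -7, -8)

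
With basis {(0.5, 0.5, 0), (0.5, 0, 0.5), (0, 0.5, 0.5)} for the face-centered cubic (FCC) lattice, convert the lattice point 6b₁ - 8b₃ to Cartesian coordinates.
(3, -1, -4)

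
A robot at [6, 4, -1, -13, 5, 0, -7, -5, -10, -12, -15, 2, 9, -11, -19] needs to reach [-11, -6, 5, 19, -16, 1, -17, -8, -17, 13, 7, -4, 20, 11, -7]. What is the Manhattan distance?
205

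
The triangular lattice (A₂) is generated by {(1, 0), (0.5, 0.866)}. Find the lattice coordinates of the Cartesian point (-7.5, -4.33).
-5b₁ - 5b₂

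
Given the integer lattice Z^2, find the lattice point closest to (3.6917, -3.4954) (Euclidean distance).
(4, -3)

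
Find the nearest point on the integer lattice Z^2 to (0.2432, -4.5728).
(0, -5)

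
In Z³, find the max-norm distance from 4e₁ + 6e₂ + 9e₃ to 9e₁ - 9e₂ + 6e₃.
15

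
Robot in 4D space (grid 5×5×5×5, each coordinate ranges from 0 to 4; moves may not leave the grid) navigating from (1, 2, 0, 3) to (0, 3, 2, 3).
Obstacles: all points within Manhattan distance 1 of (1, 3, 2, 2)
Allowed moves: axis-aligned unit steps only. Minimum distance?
4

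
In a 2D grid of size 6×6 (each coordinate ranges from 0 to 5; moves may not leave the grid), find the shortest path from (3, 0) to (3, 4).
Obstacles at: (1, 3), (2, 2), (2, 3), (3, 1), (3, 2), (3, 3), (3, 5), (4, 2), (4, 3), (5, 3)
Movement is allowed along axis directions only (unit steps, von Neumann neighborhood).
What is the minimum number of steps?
10
(one shortest path: (3, 0) → (2, 0) → (1, 0) → (0, 0) → (0, 1) → (0, 2) → (0, 3) → (0, 4) → (1, 4) → (2, 4) → (3, 4))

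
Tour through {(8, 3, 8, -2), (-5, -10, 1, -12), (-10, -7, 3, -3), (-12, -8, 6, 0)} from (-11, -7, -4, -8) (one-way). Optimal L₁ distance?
81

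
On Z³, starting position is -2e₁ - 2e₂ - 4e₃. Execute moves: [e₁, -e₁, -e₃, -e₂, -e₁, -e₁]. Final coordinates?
(-4, -3, -5)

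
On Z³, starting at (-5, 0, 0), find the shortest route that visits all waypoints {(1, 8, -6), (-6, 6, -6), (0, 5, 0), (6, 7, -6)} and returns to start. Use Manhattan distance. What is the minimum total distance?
52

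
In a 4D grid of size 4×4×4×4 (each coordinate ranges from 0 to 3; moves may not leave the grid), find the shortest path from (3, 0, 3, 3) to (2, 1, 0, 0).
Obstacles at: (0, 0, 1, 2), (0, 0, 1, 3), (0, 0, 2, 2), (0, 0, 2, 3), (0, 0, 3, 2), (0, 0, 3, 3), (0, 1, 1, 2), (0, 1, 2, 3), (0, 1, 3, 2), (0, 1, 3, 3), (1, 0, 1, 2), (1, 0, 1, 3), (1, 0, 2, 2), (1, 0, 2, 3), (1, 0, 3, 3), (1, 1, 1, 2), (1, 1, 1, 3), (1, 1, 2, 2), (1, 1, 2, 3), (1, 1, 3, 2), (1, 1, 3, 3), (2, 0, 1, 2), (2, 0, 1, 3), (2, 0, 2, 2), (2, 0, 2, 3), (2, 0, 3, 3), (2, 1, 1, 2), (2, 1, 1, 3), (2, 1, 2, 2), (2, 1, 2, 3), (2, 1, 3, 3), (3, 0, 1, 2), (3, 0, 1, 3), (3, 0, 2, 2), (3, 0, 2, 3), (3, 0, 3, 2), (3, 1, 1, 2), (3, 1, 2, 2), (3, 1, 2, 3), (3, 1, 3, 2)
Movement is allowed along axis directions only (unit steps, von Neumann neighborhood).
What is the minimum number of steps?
10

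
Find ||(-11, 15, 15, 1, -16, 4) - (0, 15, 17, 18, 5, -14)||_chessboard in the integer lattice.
21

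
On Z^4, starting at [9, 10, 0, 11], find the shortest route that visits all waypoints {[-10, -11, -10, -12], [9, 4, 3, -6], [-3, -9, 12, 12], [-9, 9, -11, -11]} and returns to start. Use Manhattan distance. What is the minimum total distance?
190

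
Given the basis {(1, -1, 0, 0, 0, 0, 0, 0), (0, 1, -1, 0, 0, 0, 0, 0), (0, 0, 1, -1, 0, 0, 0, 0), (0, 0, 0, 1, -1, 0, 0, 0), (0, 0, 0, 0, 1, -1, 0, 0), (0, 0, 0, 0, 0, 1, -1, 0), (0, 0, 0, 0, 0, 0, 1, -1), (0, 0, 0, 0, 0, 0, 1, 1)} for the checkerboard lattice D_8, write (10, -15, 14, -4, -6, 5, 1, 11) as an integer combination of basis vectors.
10b₁ - 5b₂ + 9b₃ + 5b₄ - b₅ + 4b₆ - 3b₇ + 8b₈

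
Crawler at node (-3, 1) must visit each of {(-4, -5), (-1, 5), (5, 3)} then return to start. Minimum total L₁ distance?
38
(one optimal route: (-3, 1) → (-4, -5) → (-1, 5) → (5, 3) → (-3, 1))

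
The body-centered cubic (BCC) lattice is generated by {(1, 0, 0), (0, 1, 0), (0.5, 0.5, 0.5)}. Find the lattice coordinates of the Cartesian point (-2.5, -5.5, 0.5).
-3b₁ - 6b₂ + b₃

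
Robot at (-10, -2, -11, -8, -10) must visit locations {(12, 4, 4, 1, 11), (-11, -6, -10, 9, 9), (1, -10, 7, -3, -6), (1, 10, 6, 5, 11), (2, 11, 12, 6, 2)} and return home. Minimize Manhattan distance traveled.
230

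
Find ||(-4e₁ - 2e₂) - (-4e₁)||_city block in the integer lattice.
2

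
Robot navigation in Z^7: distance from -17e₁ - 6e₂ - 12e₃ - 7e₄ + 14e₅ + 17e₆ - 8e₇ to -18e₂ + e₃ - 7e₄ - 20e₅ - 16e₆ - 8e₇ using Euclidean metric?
53.3573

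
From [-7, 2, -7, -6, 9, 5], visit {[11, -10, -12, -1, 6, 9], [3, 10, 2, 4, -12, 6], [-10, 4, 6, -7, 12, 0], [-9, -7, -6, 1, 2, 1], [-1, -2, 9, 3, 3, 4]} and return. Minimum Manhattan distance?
250
(one optimal route: (-7, 2, -7, -6, 9, 5) → (-10, 4, 6, -7, 12, 0) → (-1, -2, 9, 3, 3, 4) → (3, 10, 2, 4, -12, 6) → (11, -10, -12, -1, 6, 9) → (-9, -7, -6, 1, 2, 1) → (-7, 2, -7, -6, 9, 5))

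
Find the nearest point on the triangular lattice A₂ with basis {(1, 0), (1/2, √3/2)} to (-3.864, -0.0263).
(-4, 0)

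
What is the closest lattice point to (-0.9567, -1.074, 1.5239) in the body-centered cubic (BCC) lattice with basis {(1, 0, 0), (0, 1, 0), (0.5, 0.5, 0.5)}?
(-1, -1, 2)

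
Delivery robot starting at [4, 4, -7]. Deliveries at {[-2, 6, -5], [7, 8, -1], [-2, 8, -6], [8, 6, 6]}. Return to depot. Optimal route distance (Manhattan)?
56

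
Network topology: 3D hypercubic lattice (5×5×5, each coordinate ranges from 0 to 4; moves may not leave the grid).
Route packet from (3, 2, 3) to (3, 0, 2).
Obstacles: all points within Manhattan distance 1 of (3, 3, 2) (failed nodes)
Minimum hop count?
3
(one shortest path: (3, 2, 3) → (3, 1, 3) → (3, 0, 3) → (3, 0, 2))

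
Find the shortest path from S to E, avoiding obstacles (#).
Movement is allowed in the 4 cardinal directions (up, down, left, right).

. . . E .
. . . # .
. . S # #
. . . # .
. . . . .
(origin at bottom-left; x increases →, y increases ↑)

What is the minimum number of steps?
3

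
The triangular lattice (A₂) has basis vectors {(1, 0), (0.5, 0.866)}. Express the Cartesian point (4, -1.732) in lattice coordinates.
5b₁ - 2b₂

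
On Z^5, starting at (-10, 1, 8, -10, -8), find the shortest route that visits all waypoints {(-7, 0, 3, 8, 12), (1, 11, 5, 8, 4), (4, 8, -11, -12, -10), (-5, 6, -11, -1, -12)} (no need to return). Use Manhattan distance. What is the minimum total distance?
149
(one optimal route: (-10, 1, 8, -10, -8) → (4, 8, -11, -12, -10) → (-5, 6, -11, -1, -12) → (1, 11, 5, 8, 4) → (-7, 0, 3, 8, 12))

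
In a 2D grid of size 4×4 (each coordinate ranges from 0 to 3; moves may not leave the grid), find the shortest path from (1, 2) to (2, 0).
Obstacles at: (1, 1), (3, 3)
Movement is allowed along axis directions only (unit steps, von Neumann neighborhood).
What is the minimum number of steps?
3
(one shortest path: (1, 2) → (2, 2) → (2, 1) → (2, 0))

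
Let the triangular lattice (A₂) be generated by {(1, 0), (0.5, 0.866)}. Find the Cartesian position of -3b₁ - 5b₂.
(-5.5, -4.33)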